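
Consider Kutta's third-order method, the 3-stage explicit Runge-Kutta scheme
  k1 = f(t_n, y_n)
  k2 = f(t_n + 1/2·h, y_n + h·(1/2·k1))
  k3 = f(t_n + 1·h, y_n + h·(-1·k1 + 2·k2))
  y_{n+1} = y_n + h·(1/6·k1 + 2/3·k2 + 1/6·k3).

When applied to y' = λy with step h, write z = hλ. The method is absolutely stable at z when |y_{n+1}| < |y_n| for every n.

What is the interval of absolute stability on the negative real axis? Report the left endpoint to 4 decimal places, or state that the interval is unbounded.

z∈(-2.5127,0).

With y'=λy (z=hλ):
  order 3, 3-stage ⇒ R(z)=1+z+z^2/2+z^3/6
  (e.g. R(-0.36)=0.69702, |R|=0.69702)

Solve |R(x)|<1 on ℝ⁻.
x=-0.36: |R|=0.6970
|R(-2.89)|=1.7369 |R(-2.62)|=1.1853 |R(-2.23)|=0.5918
Bisect:
  x_lo=-2.9907 |R|=1.9768  x_hi=-0.1917 |R|=0.8255
  mid=-1.59120 |R|=0.00329 →hi
  mid=-2.29093 |R|=0.67069 →hi
  mid=-2.64080 |R|=1.22330 →lo
  mid=-2.46587 |R|=0.92457 →hi
  mid=-2.55333 |R|=1.06799 →lo
  mid=-2.50960 |R|=0.99484 →hi
  mid=-2.53147 |R|=1.03105 →lo
  ...
  [-2.51285,-2.51268] ⇒ x*=-2.5127
Interval (-2.5127, 0).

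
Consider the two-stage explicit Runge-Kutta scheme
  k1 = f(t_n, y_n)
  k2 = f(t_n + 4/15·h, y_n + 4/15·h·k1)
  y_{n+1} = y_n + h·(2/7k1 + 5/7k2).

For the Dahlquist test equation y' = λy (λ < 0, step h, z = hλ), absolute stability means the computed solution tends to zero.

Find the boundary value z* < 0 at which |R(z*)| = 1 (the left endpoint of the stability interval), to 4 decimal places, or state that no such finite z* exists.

Set f=λy, z=hλ:
  k1=λy_n ⇒ h·k1=z·y_n;  k2=λ(1+4/15z)y_n ⇒ h·k2=z(1+4/15z)y_n
  y_{n+1}/y_n = 1 + 2/7z + 5/7z(1+4/15z) = 1 + z + 4/21z²
  ⇒ R(z) = 1 + z + 4/21z².

Solve |R(x)|<1 on ℝ⁻.
x=-1.28: |R|=0.0321
R=1: x+4/21x²=0 ⇒ x=−21/4=-5.2500; min R=1−1/(4·4/21)=-0.3125>−1
Confirm numerically:
  x=-5.043: |R|=0.80116 <1
  x=-4.314: |R|=0.23088 <1
  x=-3.733: |R|=0.07866 <1
  x=-2.269: |R|=0.28836 <1
  x=-5.626: |R|=1.40293 >1
  x=-5.553: |R|=1.32049 >1
  x=-5.538: |R|=1.30380 >1
Interval (-5.2500, 0).

z* = -5.2500.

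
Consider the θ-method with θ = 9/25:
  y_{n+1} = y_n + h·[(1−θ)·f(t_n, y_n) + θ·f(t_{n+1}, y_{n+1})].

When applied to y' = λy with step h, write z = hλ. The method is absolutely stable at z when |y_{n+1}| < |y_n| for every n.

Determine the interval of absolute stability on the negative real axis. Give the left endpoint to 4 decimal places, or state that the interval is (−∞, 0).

(-7.1429, 0).

With y'=λy (z=hλ):
  y_{n+1} = y_n + z·[16/25·y_n + 9/25·y_{n+1}] ⇒ (1 − 9/25z)y_{n+1} = (1 + 16/25z)y_n
  R(z) = (1 + 16/25z)/(1 − 9/25z).

Need |R(x)|<1, x<0.
x=-1.69: |R|=0.0507
R=−1: 1+16/25x = −1+9/25x ⇒ -7/25x=2 ⇒ x=2/(-7/25)=-7.1429
Confirm numerically:
  x=-6.162: |R|=0.91466 <1
  x=-5.945: |R|=0.89319 <1
  x=-3.427: |R|=0.53421 <1
  x=-7.391: |R|=1.01898 >1
  x=-7.339: |R|=1.01508 >1
Interval (-7.1429, 0).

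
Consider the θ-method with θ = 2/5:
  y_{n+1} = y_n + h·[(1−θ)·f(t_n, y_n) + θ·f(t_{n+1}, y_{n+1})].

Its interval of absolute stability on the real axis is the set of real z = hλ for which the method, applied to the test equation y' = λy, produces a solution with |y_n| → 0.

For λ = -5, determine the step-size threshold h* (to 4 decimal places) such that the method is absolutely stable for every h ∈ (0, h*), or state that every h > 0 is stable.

Test eqn y'=λy, z=hλ:
  y_{n+1} = y_n + z·[3/5·y_n + 2/5·y_{n+1}] ⇒ (1 − 2/5z)y_{n+1} = (1 + 3/5z)y_n
  so R(z) = (1 + 3/5z)/(1 − 2/5z).

Need |R(x)|<1, x<0.
x=-1.22: |R|=0.1801
R=−1: 1+3/5x = −1+2/5x ⇒ -1/5x=2 ⇒ x=2/(-1/5)=-10.0000
Confirm numerically:
  x=-7.694: |R|=0.88689 <1
  x=-4.628: |R|=0.62318 <1
  x=-4.109: |R|=0.55432 <1
  x=-10.558: |R|=1.02137 >1
  x=-10.517: |R|=1.01986 >1
  x=-10.495: |R|=1.01905 >1
Stable set (-10.0000, 0).

(-10.0000,0); λ=-5 ⇒ h* = (10)/5 = 2.0000.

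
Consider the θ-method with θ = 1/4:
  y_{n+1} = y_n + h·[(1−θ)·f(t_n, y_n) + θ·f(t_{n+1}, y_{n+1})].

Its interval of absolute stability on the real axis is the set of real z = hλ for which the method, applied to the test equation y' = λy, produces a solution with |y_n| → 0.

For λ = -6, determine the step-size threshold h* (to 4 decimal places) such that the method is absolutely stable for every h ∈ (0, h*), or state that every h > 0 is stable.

(-4.0000,0); λ=-6 ⇒ h* = (4)/6 = 0.6667.

Test eqn y'=λy, z=hλ:
  y_{n+1} = y_n + z·[3/4·y_n + 1/4·y_{n+1}] ⇒ (1 − 1/4z)y_{n+1} = (1 + 3/4z)y_n
  ⇒ R(z) = (1 + 3/4z)/(1 − 1/4z).

Solve |R(x)|<1 on ℝ⁻.
x=-0.69: |R|=0.4115
R=−1: 1+3/4x = −1+1/4x ⇒ -1/2x=2 ⇒ x=2/(-1/2)=-4.0000
Confirm numerically:
  x=-3.407: |R|=0.83988 <1
  x=-3.130: |R|=0.75596 <1
  x=-2.952: |R|=0.69850 <1
  x=-4.422: |R|=1.10021 >1
  x=-4.169: |R|=1.04138 >1
  x=-4.048: |R|=1.01193 >1
Stable set (-4.0000, 0).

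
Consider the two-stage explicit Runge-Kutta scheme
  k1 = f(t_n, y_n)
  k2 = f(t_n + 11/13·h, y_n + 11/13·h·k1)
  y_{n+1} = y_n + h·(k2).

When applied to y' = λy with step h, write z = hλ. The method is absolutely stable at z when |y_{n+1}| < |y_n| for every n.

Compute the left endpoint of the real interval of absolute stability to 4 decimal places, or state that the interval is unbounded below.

left endpoint -1.1818.

Test eqn y'=λy, z=hλ:
  k1=λy_n ⇒ h·k1=z·y_n;  k2=λ(1+11/13z)y_n ⇒ h·k2=z(1+11/13z)y_n
  y_{n+1}/y_n = 1 + z(1+11/13z) = 1 + z + 11/13z²
  Hence R(z) = 1 + z + 11/13z².

Solve |R(x)|<1 on ℝ⁻.
x=-0.88: |R|=0.7753
R=1: x+11/13x²=0 ⇒ x=−13/11=-1.1818; min R=1−1/(4·11/13)=0.7045>−1
Confirm numerically:
  x=-0.941: |R|=0.80825 <1
  x=-0.919: |R|=0.79563 <1
  x=-0.838: |R|=0.75621 <1
  x=-0.666: |R|=0.70932 <1
  x=-1.510: |R|=1.41932 >1
  x=-1.371: |R|=1.21947 >1
  x=-1.247: |R|=1.06878 >1
Stable set (-1.1818, 0).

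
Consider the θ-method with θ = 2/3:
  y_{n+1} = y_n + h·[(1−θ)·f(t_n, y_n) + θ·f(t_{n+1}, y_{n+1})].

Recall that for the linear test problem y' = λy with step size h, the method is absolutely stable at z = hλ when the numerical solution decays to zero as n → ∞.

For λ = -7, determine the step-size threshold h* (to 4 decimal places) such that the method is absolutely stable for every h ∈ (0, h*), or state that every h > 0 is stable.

(−∞, 0) — no finite endpoint. Any h>0 works for λ=-7.

Set f=λy, z=hλ:
  y_{n+1} = y_n + z·[1/3·y_n + 2/3·y_{n+1}] ⇒ (1 − 2/3z)y_{n+1} = (1 + 1/3z)y_n
  R(z) = (1 + 1/3z)/(1 − 2/3z).

Boundary: |R(x)|=1, x<0.
x=-1.26: |R|=0.3152
x=-2: |R|=0.1429
x=-10: |R|=0.3043
x=-100: |R|=0.4778
θ=2/3≥1/2 ⇒ |1+1/3x|<|1−2/3x| ∀x<0 ⇒ stable on all of ℝ⁻.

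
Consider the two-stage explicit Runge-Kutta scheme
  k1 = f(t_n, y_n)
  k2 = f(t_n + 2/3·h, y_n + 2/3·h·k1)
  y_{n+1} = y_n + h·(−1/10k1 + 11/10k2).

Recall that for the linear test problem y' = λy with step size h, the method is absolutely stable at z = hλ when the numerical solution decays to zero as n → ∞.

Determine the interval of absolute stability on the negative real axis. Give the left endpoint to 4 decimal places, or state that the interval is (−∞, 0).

z∈(-1.3636,0).

Set f=λy, z=hλ:
  k1=λy_n ⇒ h·k1=z·y_n;  k2=λ(1+2/3z)y_n ⇒ h·k2=z(1+2/3z)y_n
  y_{n+1}/y_n = 1 − 1/10z + 11/10z(1+2/3z) = 1 + z + 11/15z²
  ⇒ R(z) = 1 + z + 11/15z².

Find x<0 with |R(x)|<1.
x=-1.12: |R|=0.7999
R=1: x+11/15x²=0 ⇒ x=−15/11=-1.3636; min R=1−1/(4·11/15)=0.6591>−1
Confirm numerically:
  x=-1.169: |R|=0.83314 <1
  x=-0.994: |R|=0.73056 <1
  x=-0.816: |R|=0.67229 <1
  x=-1.761: |R|=1.51316 >1
  x=-1.701: |R|=1.42083 >1
  x=-1.600: |R|=1.27733 >1
Stable set (-1.3636, 0).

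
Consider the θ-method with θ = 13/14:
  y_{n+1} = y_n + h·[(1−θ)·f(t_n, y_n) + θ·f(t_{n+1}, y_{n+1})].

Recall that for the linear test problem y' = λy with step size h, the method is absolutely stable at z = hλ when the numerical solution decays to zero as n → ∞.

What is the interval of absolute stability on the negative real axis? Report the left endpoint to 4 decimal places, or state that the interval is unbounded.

Test eqn y'=λy, z=hλ:
  y_{n+1} = y_n + z·[1/14·y_n + 13/14·y_{n+1}] ⇒ (1 − 13/14z)y_{n+1} = (1 + 1/14z)y_n
  so R(z) = (1 + 1/14z)/(1 − 13/14z).

Boundary: |R(x)|=1, x<0.
x=-1.8: |R|=0.3262
x=-2: |R|=0.3000
x=-10: |R|=0.0278
x=-100: |R|=0.0654
θ=13/14≥1/2 ⇒ |1+1/14x|<|1−13/14x| ∀x<0 ⇒ stable on all of ℝ⁻.

(−∞, 0) — no finite endpoint.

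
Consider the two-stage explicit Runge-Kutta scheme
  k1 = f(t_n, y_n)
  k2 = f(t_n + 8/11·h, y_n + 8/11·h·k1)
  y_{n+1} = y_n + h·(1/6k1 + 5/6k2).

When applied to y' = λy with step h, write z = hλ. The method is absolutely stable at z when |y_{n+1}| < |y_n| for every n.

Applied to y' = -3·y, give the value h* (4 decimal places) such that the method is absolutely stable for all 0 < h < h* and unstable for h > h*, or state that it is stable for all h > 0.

(-1.6500,0); λ=-3 ⇒ h* = (33/20)/3 = 0.5500.

With y'=λy (z=hλ):
  k1=λy_n ⇒ h·k1=z·y_n;  k2=λ(1+8/11z)y_n ⇒ h·k2=z(1+8/11z)y_n
  y_{n+1}/y_n = 1 + 1/6z + 5/6z(1+8/11z) = 1 + z + 20/33z²
  so R(z) = 1 + z + 20/33z².

Find x<0 with |R(x)|<1.
x=-0.84: |R|=0.5876
R=1: x+20/33x²=0 ⇒ x=−33/20=-1.6500; min R=1−1/(4·20/33)=0.5875>−1
Confirm numerically:
  x=-1.594: |R|=0.94590 <1
  x=-1.179: |R|=0.66345 <1
  x=-1.020: |R|=0.61055 <1
  x=-0.680: |R|=0.60024 <1
  x=-2.242: |R|=1.80440 >1
  x=-2.082: |R|=1.54511 >1
Interval (-1.6500, 0).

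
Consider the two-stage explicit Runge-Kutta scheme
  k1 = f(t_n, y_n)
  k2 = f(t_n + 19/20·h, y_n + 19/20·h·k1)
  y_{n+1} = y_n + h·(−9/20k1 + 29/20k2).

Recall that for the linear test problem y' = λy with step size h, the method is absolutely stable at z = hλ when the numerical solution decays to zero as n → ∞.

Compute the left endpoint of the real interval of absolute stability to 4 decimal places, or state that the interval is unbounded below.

z* = -0.7260.

Set f=λy, z=hλ:
  k1=λy_n ⇒ h·k1=z·y_n;  k2=λ(1+19/20z)y_n ⇒ h·k2=z(1+19/20z)y_n
  y_{n+1}/y_n = 1 − 9/20z + 29/20z(1+19/20z) = 1 + z + 551/400z²
  ⇒ R(z) = 1 + z + 551/400z².

Need |R(x)|<1, x<0.
x=-1.39: |R|=2.2715
R=1: x+551/400x²=0 ⇒ x=−400/551=-0.7260; min R=1−1/(4·551/400)=0.8185>−1
Confirm numerically:
  x=-0.698: |R|=0.97312 <1
  x=-0.493: |R|=0.84180 <1
  x=-0.335: |R|=0.81959 <1
  x=-0.332: |R|=0.81983 <1
  x=-1.311: |R|=2.05654 >1
  x=-0.856: |R|=1.15334 >1
So |R|<1 on (-0.7260, 0).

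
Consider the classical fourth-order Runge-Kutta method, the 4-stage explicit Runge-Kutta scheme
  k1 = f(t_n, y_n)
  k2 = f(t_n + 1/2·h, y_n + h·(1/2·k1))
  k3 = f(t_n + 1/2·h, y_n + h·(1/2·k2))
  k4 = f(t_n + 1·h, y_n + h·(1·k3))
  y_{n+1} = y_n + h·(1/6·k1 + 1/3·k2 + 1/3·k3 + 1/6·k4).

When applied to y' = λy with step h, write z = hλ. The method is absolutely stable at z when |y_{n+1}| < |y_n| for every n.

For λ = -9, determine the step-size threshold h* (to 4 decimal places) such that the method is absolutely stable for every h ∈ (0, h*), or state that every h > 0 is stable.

(-2.7853,0); λ=-9 ⇒ h* = 0.3095.

Set f=λy, z=hλ:
  order 4, 4-stage ⇒ R(z)=1+z+z^2/2+z^3/6+z^4/24
  (e.g. R(-0.97)=0.38523, |R|=0.38523)

Boundary: |R(x)|=1, x<0.
x=-0.97: |R|=0.3852
|R(-3.14)|=1.6804 |R(-1.5)|=0.2734 |R(-1.06)|=0.3559
Bisect:
  x_lo=-3.1621 |R|=1.7334  x_hi=-0.1238 |R|=0.8835
  mid=-1.64294 |R|=0.27115 →hi
  mid=-2.40250 |R|=0.56046 →hi
  mid=-2.78227 |R|=0.99546 →hi
  mid=-2.97216 |R|=1.32029 →lo
  mid=-2.87722 |R|=1.14767 →lo
  mid=-2.82975 |R|=1.06911 →lo
  mid=-2.80601 |R|=1.03168 →lo
  mid=-2.79414 |R|=1.01342 →lo
  ...
  [-2.78543,-2.78524] ⇒ x*=-2.7853
So |R|<1 on (-2.7853, 0).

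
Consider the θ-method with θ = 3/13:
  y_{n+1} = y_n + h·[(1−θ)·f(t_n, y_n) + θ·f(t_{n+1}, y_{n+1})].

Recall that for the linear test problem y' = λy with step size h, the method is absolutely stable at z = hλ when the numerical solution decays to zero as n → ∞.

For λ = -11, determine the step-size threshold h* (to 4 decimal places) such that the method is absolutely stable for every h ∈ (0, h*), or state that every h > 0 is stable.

(-3.7143,0); λ=-11 ⇒ h* = (26/7)/11 = 0.3377.

Test eqn y'=λy, z=hλ:
  y_{n+1} = y_n + z·[10/13·y_n + 3/13·y_{n+1}] ⇒ (1 − 3/13z)y_{n+1} = (1 + 10/13z)y_n
  R(z) = (1 + 10/13z)/(1 − 3/13z).

Find x<0 with |R(x)|<1.
x=-1.35: |R|=0.0293
R=−1: 1+10/13x = −1+3/13x ⇒ -7/13x=2 ⇒ x=2/(-7/13)=-3.7143
Confirm numerically:
  x=-3.334: |R|=0.88427 <1
  x=-3.179: |R|=0.83374 <1
  x=-2.031: |R|=0.38286 <1
  x=-1.811: |R|=0.27722 <1
  x=-4.252: |R|=1.14614 >1
  x=-4.040: |R|=1.09076 >1
  x=-3.991: |R|=1.07756 >1
So |R|<1 on (-3.7143, 0).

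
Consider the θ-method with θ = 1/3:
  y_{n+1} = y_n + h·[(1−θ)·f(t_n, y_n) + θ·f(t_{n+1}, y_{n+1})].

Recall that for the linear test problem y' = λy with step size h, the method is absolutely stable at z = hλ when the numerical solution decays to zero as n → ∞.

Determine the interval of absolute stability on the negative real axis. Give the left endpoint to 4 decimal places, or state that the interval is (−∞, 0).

With y'=λy (z=hλ):
  y_{n+1} = y_n + z·[2/3·y_n + 1/3·y_{n+1}] ⇒ (1 − 1/3z)y_{n+1} = (1 + 2/3z)y_n
  Hence R(z) = (1 + 2/3z)/(1 − 1/3z).

Boundary: |R(x)|=1, x<0.
x=-1.22: |R|=0.1327
R=−1: 1+2/3x = −1+1/3x ⇒ -1/3x=2 ⇒ x=2/(-1/3)=-6.0000
Confirm numerically:
  x=-4.037: |R|=0.72105 <1
  x=-3.868: |R|=0.68957 <1
  x=-3.543: |R|=0.62448 <1
  x=-2.595: |R|=0.39142 <1
  x=-6.568: |R|=1.05936 >1
  x=-6.544: |R|=1.05700 >1
So |R|<1 on (-6.0000, 0).

z∈(-6.0000,0).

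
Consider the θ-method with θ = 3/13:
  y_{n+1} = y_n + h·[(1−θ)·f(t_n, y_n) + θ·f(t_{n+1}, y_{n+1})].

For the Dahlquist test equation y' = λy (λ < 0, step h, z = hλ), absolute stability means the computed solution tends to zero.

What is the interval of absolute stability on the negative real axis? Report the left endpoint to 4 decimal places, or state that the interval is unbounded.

(-3.7143, 0).

On y'=λy, z=hλ:
  y_{n+1} = y_n + z·[10/13·y_n + 3/13·y_{n+1}] ⇒ (1 − 3/13z)y_{n+1} = (1 + 10/13z)y_n
  so R(z) = (1 + 10/13z)/(1 − 3/13z).

Need |R(x)|<1, x<0.
x=-0.58: |R|=0.4885
R=−1: 1+10/13x = −1+3/13x ⇒ -7/13x=2 ⇒ x=2/(-7/13)=-3.7143
Confirm numerically:
  x=-2.425: |R|=0.55487 <1
  x=-2.327: |R|=0.51399 <1
  x=-2.012: |R|=0.37403 <1
  x=-4.267: |R|=1.14996 >1
  x=-4.078: |R|=1.10090 >1
Interval (-3.7143, 0).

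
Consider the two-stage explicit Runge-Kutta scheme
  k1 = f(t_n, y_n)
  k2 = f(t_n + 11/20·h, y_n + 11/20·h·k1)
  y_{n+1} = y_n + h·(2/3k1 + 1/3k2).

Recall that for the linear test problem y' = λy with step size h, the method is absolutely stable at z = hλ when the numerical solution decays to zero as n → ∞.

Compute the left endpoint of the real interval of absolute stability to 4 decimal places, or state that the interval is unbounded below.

On y'=λy, z=hλ:
  k1=λy_n ⇒ h·k1=z·y_n;  k2=λ(1+11/20z)y_n ⇒ h·k2=z(1+11/20z)y_n
  y_{n+1}/y_n = 1 + 2/3z + 1/3z(1+11/20z) = 1 + z + 11/60z²
  so R(z) = 1 + z + 11/60z².

Find x<0 with |R(x)|<1.
x=-1.57: |R|=0.1181
R=1: x+11/60x²=0 ⇒ x=−60/11=-5.4545; min R=1−1/(4·11/60)=-0.3636>−1
Confirm numerically:
  x=-3.820: |R|=0.14473 <1
  x=-3.498: |R|=0.25473 <1
  x=-2.715: |R|=0.36361 <1
  x=-2.284: |R|=0.32761 <1
  x=-5.896: |R|=1.47718 >1
  x=-5.481: |R|=1.02658 >1
So |R|<1 on (-5.4545, 0).

left endpoint -5.4545.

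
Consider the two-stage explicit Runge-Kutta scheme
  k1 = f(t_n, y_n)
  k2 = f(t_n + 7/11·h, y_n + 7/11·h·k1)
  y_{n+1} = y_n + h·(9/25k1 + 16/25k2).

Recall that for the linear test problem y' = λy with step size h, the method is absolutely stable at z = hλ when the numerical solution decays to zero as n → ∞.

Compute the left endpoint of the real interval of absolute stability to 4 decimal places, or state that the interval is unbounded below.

Set f=λy, z=hλ:
  k1=λy_n ⇒ h·k1=z·y_n;  k2=λ(1+7/11z)y_n ⇒ h·k2=z(1+7/11z)y_n
  y_{n+1}/y_n = 1 + 9/25z + 16/25z(1+7/11z) = 1 + z + 112/275z²
  so R(z) = 1 + z + 112/275z².

Boundary: |R(x)|=1, x<0.
x=-1.79: |R|=0.5149
R=1: x+112/275x²=0 ⇒ x=−275/112=-2.4554; min R=1−1/(4·112/275)=0.3862>−1
Confirm numerically:
  x=-1.674: |R|=0.46729 <1
  x=-1.473: |R|=0.41067 <1
  x=-1.321: |R|=0.38971 <1
  x=-1.181: |R|=0.38705 <1
  x=-2.780: |R|=1.36757 >1
  x=-2.638: |R|=1.19623 >1
  x=-2.602: |R|=1.15540 >1
Interval (-2.4554, 0).

z* = -2.4554.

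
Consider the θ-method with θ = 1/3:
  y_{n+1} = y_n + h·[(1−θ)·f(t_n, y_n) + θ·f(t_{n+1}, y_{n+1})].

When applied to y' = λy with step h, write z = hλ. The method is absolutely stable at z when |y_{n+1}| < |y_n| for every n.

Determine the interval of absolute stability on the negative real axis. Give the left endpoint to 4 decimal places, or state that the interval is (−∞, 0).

With y'=λy (z=hλ):
  y_{n+1} = y_n + z·[2/3·y_n + 1/3·y_{n+1}] ⇒ (1 − 1/3z)y_{n+1} = (1 + 2/3z)y_n
  so R(z) = (1 + 2/3z)/(1 − 1/3z).

Boundary: |R(x)|=1, x<0.
x=-1.01: |R|=0.2444
R=−1: 1+2/3x = −1+1/3x ⇒ -1/3x=2 ⇒ x=2/(-1/3)=-6.0000
Confirm numerically:
  x=-5.585: |R|=0.95166 <1
  x=-4.958: |R|=0.86906 <1
  x=-3.865: |R|=0.68900 <1
  x=-3.239: |R|=0.55746 <1
  x=-6.479: |R|=1.05053 >1
  x=-6.373: |R|=1.03980 >1
  x=-6.155: |R|=1.01693 >1
So |R|<1 on (-6.0000, 0).

(-6.0000, 0).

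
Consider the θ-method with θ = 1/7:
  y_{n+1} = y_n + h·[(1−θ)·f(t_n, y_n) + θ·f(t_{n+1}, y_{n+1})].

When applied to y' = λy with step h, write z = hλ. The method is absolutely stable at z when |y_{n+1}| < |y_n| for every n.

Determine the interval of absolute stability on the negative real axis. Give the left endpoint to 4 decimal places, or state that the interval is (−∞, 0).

z∈(-2.8000,0).

Test eqn y'=λy, z=hλ:
  y_{n+1} = y_n + z·[6/7·y_n + 1/7·y_{n+1}] ⇒ (1 − 1/7z)y_{n+1} = (1 + 6/7z)y_n
  so R(z) = (1 + 6/7z)/(1 − 1/7z).

Need |R(x)|<1, x<0.
x=-1.31: |R|=0.1035
R=−1: 1+6/7x = −1+1/7x ⇒ -5/7x=2 ⇒ x=2/(-5/7)=-2.8000
Confirm numerically:
  x=-2.177: |R|=0.66056 <1
  x=-1.659: |R|=0.34115 <1
  x=-1.134: |R|=0.02410 <1
  x=-3.259: |R|=1.22371 >1
  x=-3.128: |R|=1.16193 >1
Interval (-2.8000, 0).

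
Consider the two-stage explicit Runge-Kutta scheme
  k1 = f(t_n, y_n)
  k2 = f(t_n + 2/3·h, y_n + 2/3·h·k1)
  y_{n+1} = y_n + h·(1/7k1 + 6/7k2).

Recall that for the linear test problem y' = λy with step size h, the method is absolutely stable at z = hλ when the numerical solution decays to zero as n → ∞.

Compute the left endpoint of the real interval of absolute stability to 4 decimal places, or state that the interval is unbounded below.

left endpoint -1.7500.

With y'=λy (z=hλ):
  k1=λy_n ⇒ h·k1=z·y_n;  k2=λ(1+2/3z)y_n ⇒ h·k2=z(1+2/3z)y_n
  y_{n+1}/y_n = 1 + 1/7z + 6/7z(1+2/3z) = 1 + z + 4/7z²
  ⇒ R(z) = 1 + z + 4/7z².

Solve |R(x)|<1 on ℝ⁻.
x=-1.3: |R|=0.6657
R=1: x+4/7x²=0 ⇒ x=−7/4=-1.7500; min R=1−1/(4·4/7)=0.5625>−1
Confirm numerically:
  x=-1.202: |R|=0.62360 <1
  x=-0.920: |R|=0.56366 <1
  x=-0.858: |R|=0.56267 <1
  x=-2.281: |R|=1.69212 >1
  x=-2.016: |R|=1.30643 >1
  x=-1.803: |R|=1.05461 >1
Interval (-1.7500, 0).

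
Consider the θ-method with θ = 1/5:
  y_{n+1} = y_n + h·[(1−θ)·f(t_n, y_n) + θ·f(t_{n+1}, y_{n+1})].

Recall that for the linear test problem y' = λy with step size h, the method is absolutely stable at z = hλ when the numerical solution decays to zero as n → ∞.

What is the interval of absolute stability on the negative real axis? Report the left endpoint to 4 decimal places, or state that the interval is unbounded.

With y'=λy (z=hλ):
  y_{n+1} = y_n + z·[4/5·y_n + 1/5·y_{n+1}] ⇒ (1 − 1/5z)y_{n+1} = (1 + 4/5z)y_n
  R(z) = (1 + 4/5z)/(1 − 1/5z).

Find x<0 with |R(x)|<1.
x=-0.64: |R|=0.4326
R=−1: 1+4/5x = −1+1/5x ⇒ -3/5x=2 ⇒ x=2/(-3/5)=-3.3333
Confirm numerically:
  x=-3.127: |R|=0.92383 <1
  x=-2.930: |R|=0.84741 <1
  x=-2.385: |R|=0.61476 <1
  x=-2.264: |R|=0.55837 <1
  x=-3.910: |R|=1.19416 >1
  x=-3.704: |R|=1.12776 >1
  x=-3.358: |R|=1.00885 >1
Stable set (-3.3333, 0).

z∈(-3.3333,0).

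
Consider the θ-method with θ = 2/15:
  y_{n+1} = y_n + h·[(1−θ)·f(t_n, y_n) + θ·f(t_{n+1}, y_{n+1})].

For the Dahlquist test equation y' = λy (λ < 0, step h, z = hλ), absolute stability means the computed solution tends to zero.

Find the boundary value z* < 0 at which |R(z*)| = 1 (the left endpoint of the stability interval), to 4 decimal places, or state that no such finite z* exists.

left endpoint -2.7273.

On y'=λy, z=hλ:
  y_{n+1} = y_n + z·[13/15·y_n + 2/15·y_{n+1}] ⇒ (1 − 2/15z)y_{n+1} = (1 + 13/15z)y_n
  R(z) = (1 + 13/15z)/(1 − 2/15z).

Boundary: |R(x)|=1, x<0.
x=-0.94: |R|=0.1647
R=−1: 1+13/15x = −1+2/15x ⇒ -11/15x=2 ⇒ x=2/(-11/15)=-2.7273
Confirm numerically:
  x=-1.999: |R|=0.57832 <1
  x=-1.897: |R|=0.51405 <1
  x=-1.467: |R|=0.22700 <1
  x=-1.421: |R|=0.19465 <1
  x=-3.233: |R|=1.25915 >1
  x=-2.883: |R|=1.08249 >1
So |R|<1 on (-2.7273, 0).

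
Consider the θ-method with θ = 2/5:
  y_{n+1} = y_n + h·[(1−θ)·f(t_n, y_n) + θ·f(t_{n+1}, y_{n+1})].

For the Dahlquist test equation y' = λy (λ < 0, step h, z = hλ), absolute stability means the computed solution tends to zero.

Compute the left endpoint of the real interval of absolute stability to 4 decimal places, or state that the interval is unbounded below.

z* = -10.0000.

With y'=λy (z=hλ):
  y_{n+1} = y_n + z·[3/5·y_n + 2/5·y_{n+1}] ⇒ (1 − 2/5z)y_{n+1} = (1 + 3/5z)y_n
  ⇒ R(z) = (1 + 3/5z)/(1 − 2/5z).

Need |R(x)|<1, x<0.
x=-1.29: |R|=0.1491
R=−1: 1+3/5x = −1+2/5x ⇒ -1/5x=2 ⇒ x=2/(-1/5)=-10.0000
Confirm numerically:
  x=-9.891: |R|=0.99560 <1
  x=-9.806: |R|=0.99212 <1
  x=-8.938: |R|=0.95358 <1
  x=-7.144: |R|=0.85193 <1
  x=-10.569: |R|=1.02177 >1
  x=-10.466: |R|=1.01797 >1
  x=-10.131: |R|=1.00519 >1
So |R|<1 on (-10.0000, 0).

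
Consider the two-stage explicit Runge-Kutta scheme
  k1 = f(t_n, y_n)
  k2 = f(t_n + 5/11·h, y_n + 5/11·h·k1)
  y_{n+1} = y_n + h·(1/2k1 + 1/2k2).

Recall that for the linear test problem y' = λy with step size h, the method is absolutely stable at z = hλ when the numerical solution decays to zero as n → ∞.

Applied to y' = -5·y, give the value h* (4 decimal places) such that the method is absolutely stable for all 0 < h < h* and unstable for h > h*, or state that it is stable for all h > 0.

Test eqn y'=λy, z=hλ:
  k1=λy_n ⇒ h·k1=z·y_n;  k2=λ(1+5/11z)y_n ⇒ h·k2=z(1+5/11z)y_n
  y_{n+1}/y_n = 1 + 1/2z + 1/2z(1+5/11z) = 1 + z + 5/22z²
  ⇒ R(z) = 1 + z + 5/22z².

Boundary: |R(x)|=1, x<0.
x=-0.7: |R|=0.4114
R=1: x+5/22x²=0 ⇒ x=−22/5=-4.4000; min R=1−1/(4·5/22)=-0.1000>−1
Confirm numerically:
  x=-4.328: |R|=0.92918 <1
  x=-3.436: |R|=0.24720 <1
  x=-2.936: |R|=0.02311 <1
  x=-1.862: |R|=0.07404 <1
  x=-4.823: |R|=1.46367 >1
  x=-4.676: |R|=1.29331 >1
So |R|<1 on (-4.4000, 0).

(-4.4000,0); λ=-5 ⇒ h* = (22/5)/5 = 0.8800.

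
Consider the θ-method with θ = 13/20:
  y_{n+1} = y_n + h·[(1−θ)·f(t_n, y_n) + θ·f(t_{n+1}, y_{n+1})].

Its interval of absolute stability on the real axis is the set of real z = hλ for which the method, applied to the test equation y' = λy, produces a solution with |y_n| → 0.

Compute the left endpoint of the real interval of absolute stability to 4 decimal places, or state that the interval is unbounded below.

(−∞, 0) — no finite endpoint.

With y'=λy (z=hλ):
  y_{n+1} = y_n + z·[7/20·y_n + 13/20·y_{n+1}] ⇒ (1 − 13/20z)y_{n+1} = (1 + 7/20z)y_n
  so R(z) = (1 + 7/20z)/(1 − 13/20z).

Boundary: |R(x)|=1, x<0.
x=-0.84: |R|=0.4567
x=-2: |R|=0.1304
x=-10: |R|=0.3333
x=-100: |R|=0.5152
θ=13/20≥1/2 ⇒ |1+7/20x|<|1−13/20x| ∀x<0 ⇒ unbounded interval.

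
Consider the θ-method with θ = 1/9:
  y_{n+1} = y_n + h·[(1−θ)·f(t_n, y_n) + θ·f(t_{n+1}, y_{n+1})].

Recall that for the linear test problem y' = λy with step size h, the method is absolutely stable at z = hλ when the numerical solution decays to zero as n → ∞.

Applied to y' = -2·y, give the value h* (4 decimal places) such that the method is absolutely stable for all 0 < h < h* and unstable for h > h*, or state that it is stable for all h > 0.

On y'=λy, z=hλ:
  y_{n+1} = y_n + z·[8/9·y_n + 1/9·y_{n+1}] ⇒ (1 − 1/9z)y_{n+1} = (1 + 8/9z)y_n
  R(z) = (1 + 8/9z)/(1 − 1/9z).

Find x<0 with |R(x)|<1.
x=-1.55: |R|=0.3223
R=−1: 1+8/9x = −1+1/9x ⇒ -7/9x=2 ⇒ x=2/(-7/9)=-2.5714
Confirm numerically:
  x=-2.538: |R|=0.97972 <1
  x=-1.970: |R|=0.61623 <1
  x=-1.173: |R|=0.03775 <1
  x=-1.054: |R|=0.05649 <1
  x=-3.117: |R|=1.31518 >1
  x=-2.968: |R|=1.23195 >1
Interval (-2.5714, 0).

(-2.5714,0); λ=-2 ⇒ h* = (18/7)/2 = 1.2857.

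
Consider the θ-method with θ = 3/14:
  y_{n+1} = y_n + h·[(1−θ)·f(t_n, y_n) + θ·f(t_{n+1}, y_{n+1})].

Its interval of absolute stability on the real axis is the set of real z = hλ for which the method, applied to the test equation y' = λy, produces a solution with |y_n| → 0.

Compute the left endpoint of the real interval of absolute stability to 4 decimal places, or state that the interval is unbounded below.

left endpoint -3.5000.

Test eqn y'=λy, z=hλ:
  y_{n+1} = y_n + z·[11/14·y_n + 3/14·y_{n+1}] ⇒ (1 − 3/14z)y_{n+1} = (1 + 11/14z)y_n
  ⇒ R(z) = (1 + 11/14z)/(1 − 3/14z).

Find x<0 with |R(x)|<1.
x=-0.66: |R|=0.4218
R=−1: 1+11/14x = −1+3/14x ⇒ -4/7x=2 ⇒ x=2/(-4/7)=-3.5000
Confirm numerically:
  x=-3.371: |R|=0.95720 <1
  x=-3.195: |R|=0.89654 <1
  x=-3.019: |R|=0.83311 <1
  x=-1.470: |R|=0.11787 <1
  x=-3.898: |R|=1.12392 >1
  x=-3.702: |R|=1.06437 >1
  x=-3.598: |R|=1.03162 >1
Interval (-3.5000, 0).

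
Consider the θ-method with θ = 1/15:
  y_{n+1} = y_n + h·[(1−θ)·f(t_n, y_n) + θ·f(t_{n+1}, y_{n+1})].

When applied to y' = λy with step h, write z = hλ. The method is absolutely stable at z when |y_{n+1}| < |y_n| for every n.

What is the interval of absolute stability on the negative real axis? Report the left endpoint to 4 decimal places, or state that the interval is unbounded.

z∈(-2.3077,0).

With y'=λy (z=hλ):
  y_{n+1} = y_n + z·[14/15·y_n + 1/15·y_{n+1}] ⇒ (1 − 1/15z)y_{n+1} = (1 + 14/15z)y_n
  so R(z) = (1 + 14/15z)/(1 − 1/15z).

Need |R(x)|<1, x<0.
x=-1.25: |R|=0.1538
R=−1: 1+14/15x = −1+1/15x ⇒ -13/15x=2 ⇒ x=2/(-13/15)=-2.3077
Confirm numerically:
  x=-2.043: |R|=0.79810 <1
  x=-1.997: |R|=0.76237 <1
  x=-1.474: |R|=0.34211 <1
  x=-1.029: |R|=0.03706 <1
  x=-2.810: |R|=1.36665 >1
  x=-2.370: |R|=1.04663 >1
Interval (-2.3077, 0).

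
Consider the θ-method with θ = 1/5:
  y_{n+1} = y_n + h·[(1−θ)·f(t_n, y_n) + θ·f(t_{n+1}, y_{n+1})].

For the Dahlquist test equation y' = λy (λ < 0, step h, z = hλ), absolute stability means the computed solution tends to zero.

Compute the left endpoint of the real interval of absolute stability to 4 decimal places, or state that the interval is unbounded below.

left endpoint -3.3333.

Test eqn y'=λy, z=hλ:
  y_{n+1} = y_n + z·[4/5·y_n + 1/5·y_{n+1}] ⇒ (1 − 1/5z)y_{n+1} = (1 + 4/5z)y_n
  so R(z) = (1 + 4/5z)/(1 − 1/5z).

Boundary: |R(x)|=1, x<0.
x=-0.82: |R|=0.2955
R=−1: 1+4/5x = −1+1/5x ⇒ -3/5x=2 ⇒ x=2/(-3/5)=-3.3333
Confirm numerically:
  x=-3.068: |R|=0.90134 <1
  x=-2.982: |R|=0.86795 <1
  x=-2.571: |R|=0.69793 <1
  x=-3.822: |R|=1.16618 >1
  x=-3.501: |R|=1.05917 >1
Stable set (-3.3333, 0).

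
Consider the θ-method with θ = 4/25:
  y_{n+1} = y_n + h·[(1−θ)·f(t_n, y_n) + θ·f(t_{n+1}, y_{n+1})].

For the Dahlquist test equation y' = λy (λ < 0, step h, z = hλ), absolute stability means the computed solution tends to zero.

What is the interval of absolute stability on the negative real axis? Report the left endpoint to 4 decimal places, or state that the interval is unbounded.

(-2.9412, 0).

Test eqn y'=λy, z=hλ:
  y_{n+1} = y_n + z·[21/25·y_n + 4/25·y_{n+1}] ⇒ (1 − 4/25z)y_{n+1} = (1 + 21/25z)y_n
  ⇒ R(z) = (1 + 21/25z)/(1 − 4/25z).

Need |R(x)|<1, x<0.
x=-0.62: |R|=0.4360
R=−1: 1+21/25x = −1+4/25x ⇒ -17/25x=2 ⇒ x=2/(-17/25)=-2.9412
Confirm numerically:
  x=-1.957: |R|=0.49034 <1
  x=-1.310: |R|=0.08300 <1
  x=-1.187: |R|=0.00245 <1
  x=-3.463: |R|=1.22833 >1
  x=-3.389: |R|=1.19745 >1
So |R|<1 on (-2.9412, 0).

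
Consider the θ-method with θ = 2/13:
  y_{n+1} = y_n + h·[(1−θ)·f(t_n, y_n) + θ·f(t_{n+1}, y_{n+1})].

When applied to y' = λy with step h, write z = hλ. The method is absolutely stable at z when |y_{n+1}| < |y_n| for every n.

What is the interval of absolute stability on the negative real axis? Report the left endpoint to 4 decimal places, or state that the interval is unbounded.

Test eqn y'=λy, z=hλ:
  y_{n+1} = y_n + z·[11/13·y_n + 2/13·y_{n+1}] ⇒ (1 − 2/13z)y_{n+1} = (1 + 11/13z)y_n
  so R(z) = (1 + 11/13z)/(1 − 2/13z).

Find x<0 with |R(x)|<1.
x=-1.76: |R|=0.3850
R=−1: 1+11/13x = −1+2/13x ⇒ -9/13x=2 ⇒ x=2/(-9/13)=-2.8889
Confirm numerically:
  x=-2.545: |R|=0.82891 <1
  x=-2.370: |R|=0.73675 <1
  x=-1.175: |R|=0.00489 <1
  x=-3.286: |R|=1.18261 >1
  x=-3.080: |R|=1.08977 >1
  x=-3.066: |R|=1.08332 >1
So |R|<1 on (-2.8889, 0).

(-2.8889, 0).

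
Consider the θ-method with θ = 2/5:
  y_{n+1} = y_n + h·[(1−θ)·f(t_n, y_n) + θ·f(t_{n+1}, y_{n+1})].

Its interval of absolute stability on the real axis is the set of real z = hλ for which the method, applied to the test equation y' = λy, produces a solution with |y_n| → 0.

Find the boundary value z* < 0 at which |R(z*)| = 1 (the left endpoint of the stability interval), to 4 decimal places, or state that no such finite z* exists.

Set f=λy, z=hλ:
  y_{n+1} = y_n + z·[3/5·y_n + 2/5·y_{n+1}] ⇒ (1 − 2/5z)y_{n+1} = (1 + 3/5z)y_n
  Hence R(z) = (1 + 3/5z)/(1 − 2/5z).

Need |R(x)|<1, x<0.
x=-1.09: |R|=0.2409
R=−1: 1+3/5x = −1+2/5x ⇒ -1/5x=2 ⇒ x=2/(-1/5)=-10.0000
Confirm numerically:
  x=-9.753: |R|=0.98992 <1
  x=-9.719: |R|=0.98850 <1
  x=-8.843: |R|=0.94900 <1
  x=-10.598: |R|=1.02283 >1
  x=-10.445: |R|=1.01719 >1
  x=-10.253: |R|=1.00992 >1
Stable set (-10.0000, 0).

left endpoint -10.0000.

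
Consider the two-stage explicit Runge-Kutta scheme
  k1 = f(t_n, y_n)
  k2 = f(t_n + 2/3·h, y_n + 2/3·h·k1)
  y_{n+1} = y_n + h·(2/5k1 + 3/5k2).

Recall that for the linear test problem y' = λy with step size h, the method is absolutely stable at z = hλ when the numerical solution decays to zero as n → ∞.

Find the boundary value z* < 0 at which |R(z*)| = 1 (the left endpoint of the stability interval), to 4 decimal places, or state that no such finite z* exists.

On y'=λy, z=hλ:
  k1=λy_n ⇒ h·k1=z·y_n;  k2=λ(1+2/3z)y_n ⇒ h·k2=z(1+2/3z)y_n
  y_{n+1}/y_n = 1 + 2/5z + 3/5z(1+2/3z) = 1 + z + 2/5z²
  R(z) = 1 + z + 2/5z².

Solve |R(x)|<1 on ℝ⁻.
x=-1.43: |R|=0.3880
R=1: x+2/5x²=0 ⇒ x=−5/2=-2.5000; min R=1−1/(4·2/5)=0.3750>−1
Confirm numerically:
  x=-2.109: |R|=0.67015 <1
  x=-1.825: |R|=0.50725 <1
  x=-1.192: |R|=0.37635 <1
  x=-1.055: |R|=0.39021 <1
  x=-2.630: |R|=1.13676 >1
  x=-2.569: |R|=1.07090 >1
Interval (-2.5000, 0).

z* = -2.5000.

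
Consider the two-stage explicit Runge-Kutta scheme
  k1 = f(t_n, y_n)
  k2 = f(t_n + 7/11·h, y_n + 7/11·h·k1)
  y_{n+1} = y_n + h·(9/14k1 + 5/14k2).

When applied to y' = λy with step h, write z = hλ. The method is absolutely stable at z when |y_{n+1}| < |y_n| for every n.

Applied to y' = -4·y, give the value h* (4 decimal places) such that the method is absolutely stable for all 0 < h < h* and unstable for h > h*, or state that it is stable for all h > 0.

Test eqn y'=λy, z=hλ:
  k1=λy_n ⇒ h·k1=z·y_n;  k2=λ(1+7/11z)y_n ⇒ h·k2=z(1+7/11z)y_n
  y_{n+1}/y_n = 1 + 9/14z + 5/14z(1+7/11z) = 1 + z + 5/22z²
  ⇒ R(z) = 1 + z + 5/22z².

Solve |R(x)|<1 on ℝ⁻.
x=-0.65: |R|=0.4460
R=1: x+5/22x²=0 ⇒ x=−22/5=-4.4000; min R=1−1/(4·5/22)=-0.1000>−1
Confirm numerically:
  x=-4.109: |R|=0.72825 <1
  x=-3.753: |R|=0.44814 <1
  x=-2.612: |R|=0.06142 <1
  x=-4.967: |R|=1.64007 >1
  x=-4.426: |R|=1.02615 >1
So |R|<1 on (-4.4000, 0).

(-4.4000,0); λ=-4 ⇒ h* = (22/5)/4 = 1.1000.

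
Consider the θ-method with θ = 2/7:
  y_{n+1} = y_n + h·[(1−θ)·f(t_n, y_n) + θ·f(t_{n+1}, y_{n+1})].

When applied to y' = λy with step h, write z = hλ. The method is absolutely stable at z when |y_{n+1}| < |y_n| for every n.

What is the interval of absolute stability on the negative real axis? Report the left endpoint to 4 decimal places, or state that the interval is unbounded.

(-4.6667, 0).

Set f=λy, z=hλ:
  y_{n+1} = y_n + z·[5/7·y_n + 2/7·y_{n+1}] ⇒ (1 − 2/7z)y_{n+1} = (1 + 5/7z)y_n
  Hence R(z) = (1 + 5/7z)/(1 − 2/7z).

Solve |R(x)|<1 on ℝ⁻.
x=-0.66: |R|=0.4447
R=−1: 1+5/7x = −1+2/7x ⇒ -3/7x=2 ⇒ x=2/(-3/7)=-4.6667
Confirm numerically:
  x=-4.513: |R|=0.97123 <1
  x=-4.254: |R|=0.92017 <1
  x=-4.165: |R|=0.90183 <1
  x=-2.765: |R|=0.54469 <1
  x=-5.254: |R|=1.10064 >1
  x=-5.134: |R|=1.08119 >1
So |R|<1 on (-4.6667, 0).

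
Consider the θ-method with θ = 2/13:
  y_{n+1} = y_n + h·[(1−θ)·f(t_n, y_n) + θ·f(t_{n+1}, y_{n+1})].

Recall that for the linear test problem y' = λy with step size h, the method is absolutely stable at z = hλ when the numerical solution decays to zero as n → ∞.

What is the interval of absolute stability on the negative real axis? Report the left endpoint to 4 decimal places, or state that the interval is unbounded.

z∈(-2.8889,0).

Test eqn y'=λy, z=hλ:
  y_{n+1} = y_n + z·[11/13·y_n + 2/13·y_{n+1}] ⇒ (1 − 2/13z)y_{n+1} = (1 + 11/13z)y_n
  so R(z) = (1 + 11/13z)/(1 − 2/13z).

Find x<0 with |R(x)|<1.
x=-0.73: |R|=0.3437
R=−1: 1+11/13x = −1+2/13x ⇒ -9/13x=2 ⇒ x=2/(-9/13)=-2.8889
Confirm numerically:
  x=-2.375: |R|=0.73944 <1
  x=-2.353: |R|=0.72761 <1
  x=-1.608: |R|=0.28910 <1
  x=-1.185: |R|=0.00228 <1
  x=-3.427: |R|=1.24393 >1
  x=-3.262: |R|=1.17199 >1
  x=-2.955: |R|=1.03146 >1
Stable set (-2.8889, 0).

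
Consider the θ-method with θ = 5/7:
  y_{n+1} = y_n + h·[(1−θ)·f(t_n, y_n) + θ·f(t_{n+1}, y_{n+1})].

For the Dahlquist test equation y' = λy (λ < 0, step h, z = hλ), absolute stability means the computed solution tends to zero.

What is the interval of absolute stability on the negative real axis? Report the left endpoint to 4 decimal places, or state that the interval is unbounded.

(−∞, 0) — no finite endpoint.

Set f=λy, z=hλ:
  y_{n+1} = y_n + z·[2/7·y_n + 5/7·y_{n+1}] ⇒ (1 − 5/7z)y_{n+1} = (1 + 2/7z)y_n
  R(z) = (1 + 2/7z)/(1 − 5/7z).

Need |R(x)|<1, x<0.
x=-0.84: |R|=0.4750
x=-2: |R|=0.1765
x=-10: |R|=0.2281
x=-100: |R|=0.3807
θ=5/7≥1/2 ⇒ |1+2/7x|<|1−5/7x| ∀x<0 ⇒ unbounded interval.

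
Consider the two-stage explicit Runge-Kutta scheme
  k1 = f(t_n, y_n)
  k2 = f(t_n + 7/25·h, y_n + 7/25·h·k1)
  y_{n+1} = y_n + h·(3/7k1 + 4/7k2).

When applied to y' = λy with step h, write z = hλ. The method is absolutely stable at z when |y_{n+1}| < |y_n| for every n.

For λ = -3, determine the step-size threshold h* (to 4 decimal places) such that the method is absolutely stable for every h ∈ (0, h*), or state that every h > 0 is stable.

With y'=λy (z=hλ):
  k1=λy_n ⇒ h·k1=z·y_n;  k2=λ(1+7/25z)y_n ⇒ h·k2=z(1+7/25z)y_n
  y_{n+1}/y_n = 1 + 3/7z + 4/7z(1+7/25z) = 1 + z + 4/25z²
  R(z) = 1 + z + 4/25z².

Need |R(x)|<1, x<0.
x=-0.39: |R|=0.6343
R=1: x+4/25x²=0 ⇒ x=−25/4=-6.2500; min R=1−1/(4·4/25)=-0.5625>−1
Confirm numerically:
  x=-4.581: |R|=0.22331 <1
  x=-4.577: |R|=0.22517 <1
  x=-3.964: |R|=0.44987 <1
  x=-6.620: |R|=1.39190 >1
  x=-6.543: |R|=1.30674 >1
  x=-6.373: |R|=1.12542 >1
Interval (-6.2500, 0).

(-6.2500,0); λ=-3 ⇒ h* = (25/4)/3 = 2.0833.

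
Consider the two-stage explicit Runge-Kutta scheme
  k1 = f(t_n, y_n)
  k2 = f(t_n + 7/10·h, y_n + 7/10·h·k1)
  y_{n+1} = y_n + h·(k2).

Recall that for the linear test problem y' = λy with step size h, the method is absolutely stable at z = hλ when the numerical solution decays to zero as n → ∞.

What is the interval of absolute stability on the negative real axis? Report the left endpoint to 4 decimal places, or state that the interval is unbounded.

z∈(-1.4286,0).

Set f=λy, z=hλ:
  k1=λy_n ⇒ h·k1=z·y_n;  k2=λ(1+7/10z)y_n ⇒ h·k2=z(1+7/10z)y_n
  y_{n+1}/y_n = 1 + z(1+7/10z) = 1 + z + 7/10z²
  ⇒ R(z) = 1 + z + 7/10z².

Need |R(x)|<1, x<0.
x=-0.43: |R|=0.6994
R=1: x+7/10x²=0 ⇒ x=−10/7=-1.4286; min R=1−1/(4·7/10)=0.6429>−1
Confirm numerically:
  x=-1.374: |R|=0.94751 <1
  x=-1.234: |R|=0.83193 <1
  x=-0.944: |R|=0.67980 <1
  x=-0.825: |R|=0.65144 <1
  x=-1.984: |R|=1.77138 >1
  x=-1.652: |R|=1.25837 >1
So |R|<1 on (-1.4286, 0).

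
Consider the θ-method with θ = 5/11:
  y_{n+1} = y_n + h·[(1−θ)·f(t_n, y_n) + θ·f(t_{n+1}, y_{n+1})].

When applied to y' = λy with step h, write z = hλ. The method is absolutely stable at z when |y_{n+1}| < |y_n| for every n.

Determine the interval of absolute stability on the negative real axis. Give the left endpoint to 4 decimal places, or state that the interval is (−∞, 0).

z∈(-22.0000,0).

Test eqn y'=λy, z=hλ:
  y_{n+1} = y_n + z·[6/11·y_n + 5/11·y_{n+1}] ⇒ (1 − 5/11z)y_{n+1} = (1 + 6/11z)y_n
  ⇒ R(z) = (1 + 6/11z)/(1 − 5/11z).

Need |R(x)|<1, x<0.
x=-0.42: |R|=0.6473
R=−1: 1+6/11x = −1+5/11x ⇒ -1/11x=2 ⇒ x=2/(-1/11)=-22.0000
Confirm numerically:
  x=-16.952: |R|=0.94728 <1
  x=-13.650: |R|=0.89464 <1
  x=-11.222: |R|=0.83940 <1
  x=-22.473: |R|=1.00383 >1
  x=-22.427: |R|=1.00347 >1
So |R|<1 on (-22.0000, 0).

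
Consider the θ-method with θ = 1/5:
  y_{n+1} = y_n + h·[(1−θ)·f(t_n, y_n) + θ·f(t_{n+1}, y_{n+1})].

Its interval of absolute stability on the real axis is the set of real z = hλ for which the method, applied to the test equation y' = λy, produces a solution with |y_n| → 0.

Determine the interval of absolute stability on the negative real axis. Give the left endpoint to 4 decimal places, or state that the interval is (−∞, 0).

z∈(-3.3333,0).

Set f=λy, z=hλ:
  y_{n+1} = y_n + z·[4/5·y_n + 1/5·y_{n+1}] ⇒ (1 − 1/5z)y_{n+1} = (1 + 4/5z)y_n
  so R(z) = (1 + 4/5z)/(1 − 1/5z).

Boundary: |R(x)|=1, x<0.
x=-1.78: |R|=0.3127
R=−1: 1+4/5x = −1+1/5x ⇒ -3/5x=2 ⇒ x=2/(-3/5)=-3.3333
Confirm numerically:
  x=-3.202: |R|=0.95196 <1
  x=-1.756: |R|=0.29959 <1
  x=-1.752: |R|=0.29739 <1
  x=-3.800: |R|=1.15909 >1
  x=-3.786: |R|=1.15456 >1
  x=-3.395: |R|=1.02204 >1
Interval (-3.3333, 0).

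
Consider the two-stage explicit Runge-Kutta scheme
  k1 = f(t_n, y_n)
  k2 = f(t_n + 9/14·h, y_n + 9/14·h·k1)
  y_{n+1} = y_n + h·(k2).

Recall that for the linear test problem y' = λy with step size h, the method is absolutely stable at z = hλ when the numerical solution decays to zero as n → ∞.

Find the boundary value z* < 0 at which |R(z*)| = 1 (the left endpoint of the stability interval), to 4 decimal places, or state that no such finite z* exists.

left endpoint -1.5556.

Set f=λy, z=hλ:
  k1=λy_n ⇒ h·k1=z·y_n;  k2=λ(1+9/14z)y_n ⇒ h·k2=z(1+9/14z)y_n
  y_{n+1}/y_n = 1 + z(1+9/14z) = 1 + z + 9/14z²
  ⇒ R(z) = 1 + z + 9/14z².

Find x<0 with |R(x)|<1.
x=-0.66: |R|=0.6200
R=1: x+9/14x²=0 ⇒ x=−14/9=-1.5556; min R=1−1/(4·9/14)=0.6111>−1
Confirm numerically:
  x=-1.502: |R|=0.94829 <1
  x=-1.224: |R|=0.73911 <1
  x=-0.786: |R|=0.61115 <1
  x=-1.858: |R|=1.36125 >1
  x=-1.736: |R|=1.20138 >1
Stable set (-1.5556, 0).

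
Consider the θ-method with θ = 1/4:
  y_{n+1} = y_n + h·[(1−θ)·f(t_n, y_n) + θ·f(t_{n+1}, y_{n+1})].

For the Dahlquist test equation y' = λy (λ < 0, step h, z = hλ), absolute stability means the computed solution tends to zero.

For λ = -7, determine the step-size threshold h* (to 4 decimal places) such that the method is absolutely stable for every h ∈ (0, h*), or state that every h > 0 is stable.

With y'=λy (z=hλ):
  y_{n+1} = y_n + z·[3/4·y_n + 1/4·y_{n+1}] ⇒ (1 − 1/4z)y_{n+1} = (1 + 3/4z)y_n
  R(z) = (1 + 3/4z)/(1 − 1/4z).

Boundary: |R(x)|=1, x<0.
x=-1.03: |R|=0.1809
R=−1: 1+3/4x = −1+1/4x ⇒ -1/2x=2 ⇒ x=2/(-1/2)=-4.0000
Confirm numerically:
  x=-3.951: |R|=0.98767 <1
  x=-2.373: |R|=0.48941 <1
  x=-1.962: |R|=0.31634 <1
  x=-4.235: |R|=1.05707 >1
  x=-4.187: |R|=1.04568 >1
  x=-4.099: |R|=1.02445 >1
Interval (-4.0000, 0).

(-4.0000,0); λ=-7 ⇒ h* = (4)/7 = 0.5714.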